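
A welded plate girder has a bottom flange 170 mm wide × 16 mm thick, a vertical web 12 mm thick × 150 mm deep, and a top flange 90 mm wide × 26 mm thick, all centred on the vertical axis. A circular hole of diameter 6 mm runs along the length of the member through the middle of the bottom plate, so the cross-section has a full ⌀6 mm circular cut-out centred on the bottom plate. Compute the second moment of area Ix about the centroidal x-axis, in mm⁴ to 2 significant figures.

Ix ≈ 4.0 × 10⁷ mm⁴

Break the section into simple shapes (no overlaps), measuring from the bottom-left corner of the bounding box.
Bottom plate: 170 × 16, A = 2 720 mm², y = 8 mm, Ī = 58 027 mm⁴.
Web plate: 12 × 150, A = 1 800 mm², y = 91 mm, Ī = 3 375 000 mm⁴.
Top plate: 90 × 26, A = 2 340 mm², y = 179 mm, Ī = 131 820 mm⁴.
Hole (subtracted): ⌀6, A = 28.27 mm², y = 8 mm, Ī = 63.62 mm⁴.
Centroid: ȳ = ΣA·y / ΣA = 88.44 mm.
Transfer each piece to the centroidal x-axis using Ī + A·d² with d = y − 88.44:
  bottom plate: d = -80.44 mm → contributes +17 657 784 mm⁴
  web plate: d = 2.561 mm → contributes +3 386 802 mm⁴
  top plate: d = 90.56 mm → contributes +19 322 675 mm⁴
  hole: d = -80.44 mm → contributes −183 013 mm⁴
Total I = 40 184 248 mm⁴.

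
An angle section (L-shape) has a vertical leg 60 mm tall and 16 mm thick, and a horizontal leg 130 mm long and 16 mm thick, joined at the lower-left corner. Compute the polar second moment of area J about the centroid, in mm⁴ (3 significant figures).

J ≈ 5.28 × 10⁶ mm⁴

Break the section into simple shapes (no overlaps), measuring from the bottom-left corner of the bounding box.
Vertical leg: 16 × 60, A = 960 mm², y = 30 mm, Ī = 288 000 mm⁴.
Horizontal leg (remainder): 114 × 16, A = 1 824 mm², y = 8 mm, Ī = 38 912 mm⁴.
Centroid: ȳ = ΣA·y / ΣA = 15.586 mm.
Transfer each piece to the centroidal x-axis using Ī + A·d² with d = y − 15.586:
  vertical leg: d = 14.414 mm → contributes +487 447 mm⁴
  horizontal leg (remainder): d = -7.5862 mm → contributes +143 884 mm⁴
Total I = 631 331 mm⁴.
For the y-axis: x̄ = 50.586 mm.
Repeating about the centroidal y-axis gives I_y = 4 653 251 mm⁴.
Polar second moment: J = I_x + I_y = 5 284 583 mm⁴.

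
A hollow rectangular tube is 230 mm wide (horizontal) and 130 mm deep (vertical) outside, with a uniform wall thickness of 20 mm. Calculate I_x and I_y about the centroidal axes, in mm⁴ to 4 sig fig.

I_x ≈ 3.057 × 10⁷ mm⁴, I_y ≈ 8.037 × 10⁷ mm⁴

Treat the section as a set of non-overlapping primitives; coordinates are from the bounding-box lower-left.
Outer rectangle: 230 × 130, A = 29 900 mm², y = 65 mm, Ī = 42 109 167 mm⁴.
Inner void (subtracted): 190 × 90, A = 17 100 mm², y = 65 mm, Ī = 11 542 500 mm⁴.
By symmetry the centroid is at mid-height, ȳ = 65 mm.
All pieces are centred on the centroidal x-axis, so I = ΣĪ (holes subtracted) = 30 566 667 mm⁴.
Repeating about the centroidal y-axis gives I_y = 80 366 667 mm⁴.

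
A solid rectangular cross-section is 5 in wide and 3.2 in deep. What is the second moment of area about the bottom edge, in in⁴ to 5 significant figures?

I_base ≈ 54.613 in⁴

The section: 5 × 3.2, A = 16 in², y = 1.6 in, Ī = 13.65333 in⁴.
Transfer it to the bottom edge using Ī + A·d² with d = y − 0:
  the section: d = 1.6 in → contributes +54.61333 in⁴
Total I = 54.61333 in⁴.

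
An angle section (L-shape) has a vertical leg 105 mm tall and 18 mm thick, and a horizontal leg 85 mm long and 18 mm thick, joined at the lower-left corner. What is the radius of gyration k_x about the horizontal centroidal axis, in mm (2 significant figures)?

Break the section into simple shapes (no overlaps), measuring from the bottom-left corner of the bounding box.
Vertical leg: 18 × 105, A = 1 890 mm², y = 52.5 mm, Ī = 1 736 438 mm⁴.
Horizontal leg (remainder): 67 × 18, A = 1 206 mm², y = 9 mm, Ī = 32 562 mm⁴.
Centroid: ȳ = ΣA·y / ΣA = 35.56 mm.
Transfer each piece to the horizontal centroidal axis using Ī + A·d² with d = y − 35.56:
  vertical leg: d = 16.94 mm → contributes +2 279 104 mm⁴
  horizontal leg (remainder): d = -26.56 mm → contributes +883 010 mm⁴
Total I = 3 162 114 mm⁴.
Radius of gyration: k = √(I/A) = √(3 162 114 / 3 096) = 31.96 mm.

k_x ≈ 32 mm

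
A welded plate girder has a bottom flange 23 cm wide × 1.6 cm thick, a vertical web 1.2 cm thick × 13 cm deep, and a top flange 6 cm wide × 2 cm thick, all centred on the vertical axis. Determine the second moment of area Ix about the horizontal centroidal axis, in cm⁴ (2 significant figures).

Break the section into simple shapes (no overlaps), measuring from the bottom-left corner of the bounding box.
Bottom plate: 23 × 1.6, A = 36.8 cm², y = 0.8 cm, Ī = 7.851 cm⁴.
Web plate: 1.2 × 13, A = 15.6 cm², y = 8.1 cm, Ī = 219.7 cm⁴.
Top plate: 6 × 2, A = 12 cm², y = 15.6 cm, Ī = 4 cm⁴.
Centroid: ȳ = ΣA·y / ΣA = 5.326 cm.
Transfer each piece to the horizontal centroidal axis using Ī + A·d² with d = y − 5.326:
  bottom plate: d = -4.526 cm → contributes +761.7 cm⁴
  web plate: d = 2.774 cm → contributes +339.7 cm⁴
  top plate: d = 10.27 cm → contributes +1 271 cm⁴
Total I = 2 372 cm⁴.

Ix ≈ 2400 cm⁴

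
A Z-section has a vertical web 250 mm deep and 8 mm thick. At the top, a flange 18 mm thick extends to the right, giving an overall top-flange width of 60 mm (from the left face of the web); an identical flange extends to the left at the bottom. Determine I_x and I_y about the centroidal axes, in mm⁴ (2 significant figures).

I_x ≈ 3.6 × 10⁷ mm⁴, I_y ≈ 2.1 × 10⁶ mm⁴

Split into non-overlapping primitives; take the origin at the lower-left of the bounding box.
Web: 8 × 250, A = 2 000 mm², y = 125 mm, Ī = 10 416 667 mm⁴.
Top flange (beyond web): 52 × 18, A = 936 mm², y = 241 mm, Ī = 25 272 mm⁴.
Bottom flange (beyond web): 52 × 18, A = 936 mm², y = 9 mm, Ī = 25 272 mm⁴.
Centroid: ȳ = ΣA·y / ΣA = 125 mm.
Transfer each piece to the centroidal x-axis using Ī + A·d² with d = y − 125:
  web: d = 0 mm → contributes +10 416 667 mm⁴
  top flange (beyond web): d = 116 mm → contributes +12 620 088 mm⁴
  bottom flange (beyond web): d = -116 mm → contributes +12 620 088 mm⁴
Total I = 35 656 843 mm⁴.
For the y-axis: x̄ = 56 mm.
Repeating about the centroidal y-axis gives I_y = 2 117 291 mm⁴.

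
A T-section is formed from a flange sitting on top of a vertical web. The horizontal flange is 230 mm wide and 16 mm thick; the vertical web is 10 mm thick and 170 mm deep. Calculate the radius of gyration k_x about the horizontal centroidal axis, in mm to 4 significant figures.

Treat the section as a set of non-overlapping primitives; coordinates are from the bounding-box lower-left.
Flange: 230 × 16, A = 3 680 mm², y = 178 mm, Ī = 78506.7 mm⁴.
Web: 10 × 170, A = 1 700 mm², y = 85 mm, Ī = 4 094 167 mm⁴.
Centroid: ȳ = ΣA·y / ΣA = 148.613 mm.
Transfer each piece to the horizontal centroidal axis using Ī + A·d² with d = y − 148.613:
  flange: d = 29.3866 mm → contributes +3 256 456 mm⁴
  web: d = -63.6134 mm → contributes +10 973 493 mm⁴
Total I = 14 229 949 mm⁴.
Radius of gyration: k = √(I/A) = √(14 229 949 / 5 380) = 51.4293 mm.

k_x ≈ 51.43 mm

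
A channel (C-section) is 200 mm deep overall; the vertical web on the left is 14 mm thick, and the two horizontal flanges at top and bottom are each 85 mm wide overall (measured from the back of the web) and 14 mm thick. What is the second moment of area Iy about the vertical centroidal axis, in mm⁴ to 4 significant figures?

Decompose the section into non-overlapping parts with the origin at the bottom-left of its bounding rectangle.
Web: 14 × 200, A = 2 800 mm², x = 7 mm, Ī = 45733.3 mm⁴.
Top flange (beyond web): 71 × 14, A = 994 mm², x = 49.5 mm, Ī = 417 563 mm⁴.
Bottom flange (beyond web): 71 × 14, A = 994 mm², x = 49.5 mm, Ī = 417 563 mm⁴.
Centroid: x̄ = ΣA·x / ΣA = 24.6462 mm.
Transfer each piece to the vertical centroidal axis using Ī + A·d² with d = x − 24.6462:
  web: d = -17.6462 mm → contributes +917 621 mm⁴
  top flange (beyond web): d = 24.8538 mm → contributes +1 031 568 mm⁴
  bottom flange (beyond web): d = 24.8538 mm → contributes +1 031 568 mm⁴
Total I = 2 980 757 mm⁴.

Iy ≈ 2.981 × 10⁶ mm⁴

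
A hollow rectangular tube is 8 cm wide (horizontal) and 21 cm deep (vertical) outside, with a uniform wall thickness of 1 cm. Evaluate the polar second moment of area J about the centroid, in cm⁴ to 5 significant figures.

J ≈ 3298.5 cm⁴

Split into non-overlapping primitives; take the origin at the lower-left of the bounding box.
Outer rectangle: 8 × 21, A = 168 cm², y = 10.5 cm, Ī = 6 174 cm⁴.
Inner void (subtracted): 6 × 19, A = 114 cm², y = 10.5 cm, Ī = 3429.5 cm⁴.
By symmetry the centroid is at mid-height, ȳ = 10.5 cm.
All pieces are centred on the centroidal x-axis, so I = ΣĪ (holes subtracted) = 2744.5 cm⁴.
Repeating about the centroidal y-axis gives I_y = 554 cm⁴.
Polar second moment: J = I_x + I_y = 3298.5 cm⁴.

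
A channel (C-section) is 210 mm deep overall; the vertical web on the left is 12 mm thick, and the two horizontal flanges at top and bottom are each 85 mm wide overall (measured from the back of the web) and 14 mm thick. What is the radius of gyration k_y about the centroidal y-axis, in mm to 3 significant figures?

k_y ≈ 25.5 mm

Treat the section as a set of non-overlapping primitives; coordinates are from the bounding-box lower-left.
Web: 12 × 210, A = 2 520 mm², x = 6 mm, Ī = 30 240 mm⁴.
Top flange (beyond web): 73 × 14, A = 1 022 mm², x = 48.5 mm, Ī = 453 853 mm⁴.
Bottom flange (beyond web): 73 × 14, A = 1 022 mm², x = 48.5 mm, Ī = 453 853 mm⁴.
Centroid: x̄ = ΣA·x / ΣA = 25.034 mm.
Transfer each piece to the centroidal y-axis using Ī + A·d² with d = x − 25.034:
  web: d = -19.034 mm → contributes +943 194 mm⁴
  top flange (beyond web): d = 23.466 mm → contributes +1 016 633 mm⁴
  bottom flange (beyond web): d = 23.466 mm → contributes +1 016 633 mm⁴
Total I = 2 976 460 mm⁴.
Radius of gyration: k = √(I/A) = √(2 976 460 / 4 564) = 25.537 mm.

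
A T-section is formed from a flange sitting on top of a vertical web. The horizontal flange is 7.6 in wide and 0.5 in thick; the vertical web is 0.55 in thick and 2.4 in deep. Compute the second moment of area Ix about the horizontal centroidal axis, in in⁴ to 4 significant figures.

Ix ≈ 2.773 in⁴

Break the section into simple shapes (no overlaps), measuring from the bottom-left corner of the bounding box.
Flange: 7.6 × 0.5, A = 3.8 in², y = 2.65 in, Ī = 0.0791667 in⁴.
Web: 0.55 × 2.4, A = 1.32 in², y = 1.2 in, Ī = 0.6336 in⁴.
Centroid: ȳ = ΣA·y / ΣA = 2.27617 in.
Transfer each piece to the horizontal centroidal axis using Ī + A·d² with d = y − 2.27617:
  flange: d = 0.373828 in → contributes +0.610207 in⁴
  web: d = -1.07617 in → contributes +2.16235 in⁴
Total I = 2.77256 in⁴.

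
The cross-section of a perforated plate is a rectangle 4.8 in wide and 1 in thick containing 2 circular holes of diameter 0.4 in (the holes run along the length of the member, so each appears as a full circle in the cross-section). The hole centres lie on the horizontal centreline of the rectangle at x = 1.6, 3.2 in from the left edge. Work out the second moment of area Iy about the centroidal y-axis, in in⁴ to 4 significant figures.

Break the section into simple shapes (no overlaps), measuring from the bottom-left corner of the bounding box.
Plate: 4.8 × 1, A = 4.8 in², x = 2.4 in, Ī = 9.216 in⁴.
Hole 1 (subtracted): ⌀0.4, A = 0.125664 in², x = 1.6 in, Ī = 0.00125664 in⁴.
Hole 2 (subtracted): ⌀0.4, A = 0.125664 in², x = 3.2 in, Ī = 0.00125664 in⁴.
By symmetry the centroid is at mid-width, x̄ = 2.4 in.
Transfer each piece to the centroidal y-axis using Ī + A·d² with d = x − 2.4:
  plate: d = 0 in → contributes +9.216 in⁴
  hole 1: d = -0.8 in → contributes −0.0816814 in⁴
  hole 2: d = 0.8 in → contributes −0.0816814 in⁴
Total I = 9.05264 in⁴.

Iy ≈ 9.053 in⁴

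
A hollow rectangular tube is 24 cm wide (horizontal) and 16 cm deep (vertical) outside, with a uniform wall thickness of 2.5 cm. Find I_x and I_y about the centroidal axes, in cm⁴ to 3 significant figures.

I_x ≈ 6080 cm⁴, I_y ≈ 1.21 × 10⁴ cm⁴

Split into non-overlapping primitives; take the origin at the lower-left of the bounding box.
Outer rectangle: 24 × 16, A = 384 cm², y = 8 cm, Ī = 8 192 cm⁴.
Inner void (subtracted): 19 × 11, A = 209 cm², y = 8 cm, Ī = 2107.4 cm⁴.
By symmetry the centroid is at mid-height, ȳ = 8 cm.
All pieces are centred on the centroidal x-axis, so I = ΣĪ (holes subtracted) = 6084.6 cm⁴.
Repeating about the centroidal y-axis gives I_y = 12 145 cm⁴.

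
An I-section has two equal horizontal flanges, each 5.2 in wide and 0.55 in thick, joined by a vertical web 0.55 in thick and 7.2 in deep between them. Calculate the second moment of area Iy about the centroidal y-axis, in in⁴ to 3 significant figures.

Decompose the section into non-overlapping parts with the origin at the bottom-left of its bounding rectangle.
Bottom flange: 5.2 × 0.55, A = 2.86 in², x = 2.6 in, Ī = 6.4445 in⁴.
Web: 0.55 × 7.2, A = 3.96 in², x = 2.6 in, Ī = 0.099825 in⁴.
Top flange: 5.2 × 0.55, A = 2.86 in², x = 2.6 in, Ī = 6.4445 in⁴.
By symmetry the centroid is at mid-width, x̄ = 2.6 in.
All pieces are centred on the centroidal y-axis, so I = ΣĪ = 12.989 in⁴.

Iy ≈ 13.0 in⁴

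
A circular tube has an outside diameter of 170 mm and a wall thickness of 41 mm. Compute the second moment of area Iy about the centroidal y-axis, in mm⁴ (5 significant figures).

Iy ≈ 3.8055 × 10⁷ mm⁴

Decompose the section into non-overlapping parts with the origin at the bottom-left of its bounding rectangle.
Outer circle: ⌀170, A = 22698.01 mm², x = 85 mm, Ī = 40 998 275 mm⁴.
Bore (subtracted): ⌀88, A = 6082.123 mm², x = 85 mm, Ī = 2 943 748 mm⁴.
By symmetry the centroid is at mid-width, x̄ = 85 mm.
All pieces are centred on the centroidal y-axis, so I = ΣĪ (holes subtracted) = 38 054 527 mm⁴.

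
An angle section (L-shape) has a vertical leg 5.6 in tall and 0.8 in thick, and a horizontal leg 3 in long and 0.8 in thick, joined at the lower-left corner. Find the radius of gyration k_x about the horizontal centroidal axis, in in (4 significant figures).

Treat the section as a set of non-overlapping primitives; coordinates are from the bounding-box lower-left.
Vertical leg: 0.8 × 5.6, A = 4.48 in², y = 2.8 in, Ī = 11.7077 in⁴.
Horizontal leg (remainder): 2.2 × 0.8, A = 1.76 in², y = 0.4 in, Ī = 0.0938667 in⁴.
Centroid: ȳ = ΣA·y / ΣA = 2.12308 in.
Transfer each piece to the horizontal centroidal axis using Ī + A·d² with d = y − 2.12308:
  vertical leg: d = 0.676923 in → contributes +13.7606 in⁴
  horizontal leg (remainder): d = -1.72308 in → contributes +5.3193 in⁴
Total I = 19.0799 in⁴.
Radius of gyration: k = √(I/A) = √(19.0799 / 6.24) = 1.74862 in.

k_x ≈ 1.749 in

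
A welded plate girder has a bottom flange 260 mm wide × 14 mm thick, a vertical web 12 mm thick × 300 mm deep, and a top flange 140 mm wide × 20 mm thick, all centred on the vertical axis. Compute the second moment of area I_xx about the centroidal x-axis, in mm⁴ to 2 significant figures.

I_xx ≈ 1.9 × 10⁸ mm⁴

Decompose the section into non-overlapping parts with the origin at the bottom-left of its bounding rectangle.
Bottom plate: 260 × 14, A = 3 640 mm², y = 7 mm, Ī = 59 453 mm⁴.
Web plate: 12 × 300, A = 3 600 mm², y = 164 mm, Ī = 27 000 000 mm⁴.
Top plate: 140 × 20, A = 2 800 mm², y = 324 mm, Ī = 93 333 mm⁴.
Centroid: ȳ = ΣA·y / ΣA = 151.7 mm.
Transfer each piece to the centroidal x-axis using Ī + A·d² with d = y − 151.7:
  bottom plate: d = -144.7 mm → contributes +76 275 360 mm⁴
  web plate: d = 12.3 mm → contributes +27 544 538 mm⁴
  top plate: d = 172.3 mm → contributes +83 216 592 mm⁴
Total I = 187 036 490 mm⁴.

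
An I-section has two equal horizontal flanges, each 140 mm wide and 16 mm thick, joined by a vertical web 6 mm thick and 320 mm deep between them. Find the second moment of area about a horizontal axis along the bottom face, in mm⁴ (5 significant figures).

Decompose the section into non-overlapping parts with the origin at the bottom-left of its bounding rectangle.
Bottom flange: 140 × 16, A = 2 240 mm², y = 8 mm, Ī = 47786.67 mm⁴.
Web: 6 × 320, A = 1 920 mm², y = 176 mm, Ī = 16 384 000 mm⁴.
Top flange: 140 × 16, A = 2 240 mm², y = 344 mm, Ī = 47786.67 mm⁴.
Transfer each piece to a horizontal axis along the bottom face using Ī + A·d² with d = y − 0:
  bottom flange: d = 8 mm → contributes +191146.7 mm⁴
  web: d = 176 mm → contributes +75 857 920 mm⁴
  top flange: d = 344 mm → contributes +265 120 427 mm⁴
Total I = 341 169 493 mm⁴.

I_base ≈ 3.4117 × 10⁸ mm⁴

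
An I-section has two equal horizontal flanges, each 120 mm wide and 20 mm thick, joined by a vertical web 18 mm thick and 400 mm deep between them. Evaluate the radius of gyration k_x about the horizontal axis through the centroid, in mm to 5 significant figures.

k_x ≈ 160.17 mm

Treat the section as a set of non-overlapping primitives; coordinates are from the bounding-box lower-left.
Bottom flange: 120 × 20, A = 2 400 mm², y = 10 mm, Ī = 80 000 mm⁴.
Web: 18 × 400, A = 7 200 mm², y = 220 mm, Ī = 96 000 000 mm⁴.
Top flange: 120 × 20, A = 2 400 mm², y = 430 mm, Ī = 80 000 mm⁴.
By symmetry the centroid is at mid-height, ȳ = 220 mm.
Transfer each piece to the horizontal axis through the centroid using Ī + A·d² with d = y − 220:
  bottom flange: d = -210 mm → contributes +105 920 000 mm⁴
  web: d = 0 mm → contributes +96 000 000 mm⁴
  top flange: d = 210 mm → contributes +105 920 000 mm⁴
Total I = 307 840 000 mm⁴.
Radius of gyration: k = √(I/A) = √(307 840 000 / 12 000) = 160.1666 mm.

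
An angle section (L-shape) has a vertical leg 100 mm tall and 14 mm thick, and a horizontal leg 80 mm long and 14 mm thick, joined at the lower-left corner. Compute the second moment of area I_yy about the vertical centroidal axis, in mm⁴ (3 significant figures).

I_yy ≈ 1.25 × 10⁶ mm⁴

Break the section into simple shapes (no overlaps), measuring from the bottom-left corner of the bounding box.
Vertical leg: 14 × 100, A = 1 400 mm², x = 7 mm, Ī = 22 867 mm⁴.
Horizontal leg (remainder): 66 × 14, A = 924 mm², x = 47 mm, Ī = 335 412 mm⁴.
Centroid: x̄ = ΣA·x / ΣA = 22.904 mm.
Transfer each piece to the vertical centroidal axis using Ī + A·d² with d = x − 22.904:
  vertical leg: d = -15.904 mm → contributes +376 962 mm⁴
  horizontal leg (remainder): d = 24.096 mm → contributes +871 919 mm⁴
Total I = 1 248 881 mm⁴.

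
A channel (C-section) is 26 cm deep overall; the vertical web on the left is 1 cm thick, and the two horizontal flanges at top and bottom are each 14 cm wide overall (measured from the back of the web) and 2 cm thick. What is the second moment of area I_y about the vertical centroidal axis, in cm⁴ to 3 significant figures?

I_y ≈ 1580 cm⁴

Decompose the section into non-overlapping parts with the origin at the bottom-left of its bounding rectangle.
Web: 1 × 26, A = 26 cm², x = 0.5 cm, Ī = 2.1667 cm⁴.
Top flange (beyond web): 13 × 2, A = 26 cm², x = 7.5 cm, Ī = 366.17 cm⁴.
Bottom flange (beyond web): 13 × 2, A = 26 cm², x = 7.5 cm, Ī = 366.17 cm⁴.
Centroid: x̄ = ΣA·x / ΣA = 5.1667 cm.
Transfer each piece to the vertical centroidal axis using Ī + A·d² with d = x − 5.1667:
  web: d = -4.6667 cm → contributes +568.39 cm⁴
  top flange (beyond web): d = 2.3333 cm → contributes +507.72 cm⁴
  bottom flange (beyond web): d = 2.3333 cm → contributes +507.72 cm⁴
Total I = 1583.8 cm⁴.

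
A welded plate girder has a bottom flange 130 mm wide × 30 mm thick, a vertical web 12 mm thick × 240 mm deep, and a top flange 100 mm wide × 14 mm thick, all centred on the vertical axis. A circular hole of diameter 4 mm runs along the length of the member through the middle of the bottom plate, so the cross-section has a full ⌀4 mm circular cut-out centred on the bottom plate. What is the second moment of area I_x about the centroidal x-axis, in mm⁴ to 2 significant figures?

I_x ≈ 9.3 × 10⁷ mm⁴

Decompose the section into non-overlapping parts with the origin at the bottom-left of its bounding rectangle.
Bottom plate: 130 × 30, A = 3 900 mm², y = 15 mm, Ī = 292 500 mm⁴.
Web plate: 12 × 240, A = 2 880 mm², y = 150 mm, Ī = 13 824 000 mm⁴.
Top plate: 100 × 14, A = 1 400 mm², y = 277 mm, Ī = 22 867 mm⁴.
Hole (subtracted): ⌀4, A = 12.57 mm², y = 15 mm, Ī = 12.57 mm⁴.
Centroid: ȳ = ΣA·y / ΣA = 107.5 mm.
Transfer each piece to the centroidal x-axis using Ī + A·d² with d = y − 107.5:
  bottom plate: d = -92.51 mm → contributes +33 671 804 mm⁴
  web plate: d = 42.49 mm → contributes +19 022 632 mm⁴
  top plate: d = 169.5 mm → contributes +40 238 686 mm⁴
  hole: d = -92.51 mm → contributes −107 566 mm⁴
Total I = 92 825 557 mm⁴.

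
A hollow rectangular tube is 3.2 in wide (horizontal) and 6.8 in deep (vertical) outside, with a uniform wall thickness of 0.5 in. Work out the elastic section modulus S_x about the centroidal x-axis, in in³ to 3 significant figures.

S_x ≈ 14.1 in³

Treat the section as a set of non-overlapping primitives; coordinates are from the bounding-box lower-left.
Outer rectangle: 3.2 × 6.8, A = 21.76 in², y = 3.4 in, Ī = 83.849 in⁴.
Inner void (subtracted): 2.2 × 5.8, A = 12.76 in², y = 3.4 in, Ī = 35.771 in⁴.
By symmetry the centroid is at mid-height, ȳ = 3.4 in.
All pieces are centred on the centroidal x-axis, so I = ΣĪ (holes subtracted) = 48.078 in⁴.
Extreme fibre distance c = 3.4 in; S = I/c = 14.141 in³.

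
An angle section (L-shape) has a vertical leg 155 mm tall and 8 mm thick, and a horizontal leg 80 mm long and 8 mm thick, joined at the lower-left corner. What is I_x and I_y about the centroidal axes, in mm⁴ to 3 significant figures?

I_x ≈ 4.61 × 10⁶ mm⁴, I_y ≈ 8.85 × 10⁵ mm⁴

Treat the section as a set of non-overlapping primitives; coordinates are from the bounding-box lower-left.
Vertical leg: 8 × 155, A = 1 240 mm², y = 77.5 mm, Ī = 2 482 583 mm⁴.
Horizontal leg (remainder): 72 × 8, A = 576 mm², y = 4 mm, Ī = 3 072 mm⁴.
Centroid: ȳ = ΣA·y / ΣA = 54.187 mm.
Transfer each piece to the centroidal x-axis using Ī + A·d² with d = y − 54.187:
  vertical leg: d = 23.313 mm → contributes +3 156 505 mm⁴
  horizontal leg (remainder): d = -50.187 mm → contributes +1 453 876 mm⁴
Total I = 4 610 382 mm⁴.
For the y-axis: x̄ = 16.687 mm.
Repeating about the centroidal y-axis gives I_y = 884 732 mm⁴.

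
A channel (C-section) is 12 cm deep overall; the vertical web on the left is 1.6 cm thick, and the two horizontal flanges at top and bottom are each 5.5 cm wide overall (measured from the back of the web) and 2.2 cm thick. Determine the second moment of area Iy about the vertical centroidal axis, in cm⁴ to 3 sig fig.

Iy ≈ 94.4 cm⁴

Break the section into simple shapes (no overlaps), measuring from the bottom-left corner of the bounding box.
Web: 1.6 × 12, A = 19.2 cm², x = 0.8 cm, Ī = 4.096 cm⁴.
Top flange (beyond web): 3.9 × 2.2, A = 8.58 cm², x = 3.55 cm, Ī = 10.875 cm⁴.
Bottom flange (beyond web): 3.9 × 2.2, A = 8.58 cm², x = 3.55 cm, Ī = 10.875 cm⁴.
Centroid: x̄ = ΣA·x / ΣA = 2.0979 cm.
Transfer each piece to the vertical centroidal axis using Ī + A·d² with d = x − 2.0979:
  web: d = -1.2979 cm → contributes +36.437 cm⁴
  top flange (beyond web): d = 1.4521 cm → contributes +28.968 cm⁴
  bottom flange (beyond web): d = 1.4521 cm → contributes +28.968 cm⁴
Total I = 94.373 cm⁴.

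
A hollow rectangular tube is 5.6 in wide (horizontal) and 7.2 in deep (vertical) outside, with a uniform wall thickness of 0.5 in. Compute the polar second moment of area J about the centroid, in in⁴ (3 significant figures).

J ≈ 138 in⁴

Break the section into simple shapes (no overlaps), measuring from the bottom-left corner of the bounding box.
Outer rectangle: 5.6 × 7.2, A = 40.32 in², y = 3.6 in, Ī = 174.18 in⁴.
Inner void (subtracted): 4.6 × 6.2, A = 28.52 in², y = 3.6 in, Ī = 91.359 in⁴.
By symmetry the centroid is at mid-height, ȳ = 3.6 in.
All pieces are centred on the centroidal x-axis, so I = ΣĪ (holes subtracted) = 82.823 in⁴.
Repeating about the centroidal y-axis gives I_y = 55.079 in⁴.
Polar second moment: J = I_x + I_y = 137.9 in⁴.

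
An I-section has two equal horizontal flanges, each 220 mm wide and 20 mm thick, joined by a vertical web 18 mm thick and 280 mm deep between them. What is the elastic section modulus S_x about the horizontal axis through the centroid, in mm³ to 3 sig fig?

S_x ≈ 1.45 × 10⁶ mm³

Decompose the section into non-overlapping parts with the origin at the bottom-left of its bounding rectangle.
Bottom flange: 220 × 20, A = 4 400 mm², y = 10 mm, Ī = 146 667 mm⁴.
Web: 18 × 280, A = 5 040 mm², y = 160 mm, Ī = 32 928 000 mm⁴.
Top flange: 220 × 20, A = 4 400 mm², y = 310 mm, Ī = 146 667 mm⁴.
By symmetry the centroid is at mid-height, ȳ = 160 mm.
Transfer each piece to the horizontal axis through the centroid using Ī + A·d² with d = y − 160:
  bottom flange: d = -150 mm → contributes +99 146 667 mm⁴
  web: d = 0 mm → contributes +32 928 000 mm⁴
  top flange: d = 150 mm → contributes +99 146 667 mm⁴
Total I = 231 221 333 mm⁴.
Extreme fibre distance c = 160 mm; S = I/c = 1 445 133 mm³.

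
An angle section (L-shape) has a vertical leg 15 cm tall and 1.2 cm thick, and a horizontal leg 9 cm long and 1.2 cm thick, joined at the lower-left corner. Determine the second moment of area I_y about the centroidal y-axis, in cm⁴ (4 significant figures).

Treat the section as a set of non-overlapping primitives; coordinates are from the bounding-box lower-left.
Vertical leg: 1.2 × 15, A = 18 cm², x = 0.6 cm, Ī = 2.16 cm⁴.
Horizontal leg (remainder): 7.8 × 1.2, A = 9.36 cm², x = 5.1 cm, Ī = 47.4552 cm⁴.
Centroid: x̄ = ΣA·x / ΣA = 2.13947 cm.
Transfer each piece to the centroidal y-axis using Ī + A·d² with d = x − 2.13947:
  vertical leg: d = -1.53947 cm → contributes +44.8196 cm⁴
  horizontal leg (remainder): d = 2.96053 cm → contributes +129.493 cm⁴
Total I = 174.313 cm⁴.

I_y ≈ 174.3 cm⁴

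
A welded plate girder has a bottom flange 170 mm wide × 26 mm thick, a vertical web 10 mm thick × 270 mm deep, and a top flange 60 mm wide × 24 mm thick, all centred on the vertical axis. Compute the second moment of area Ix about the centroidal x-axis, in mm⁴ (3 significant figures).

Ix ≈ 1.22 × 10⁸ mm⁴

Split into non-overlapping primitives; take the origin at the lower-left of the bounding box.
Bottom plate: 170 × 26, A = 4 420 mm², y = 13 mm, Ī = 248 993 mm⁴.
Web plate: 10 × 270, A = 2 700 mm², y = 161 mm, Ī = 16 402 500 mm⁴.
Top plate: 60 × 24, A = 1 440 mm², y = 308 mm, Ī = 69 120 mm⁴.
Centroid: ȳ = ΣA·y / ΣA = 109.31 mm.
Transfer each piece to the centroidal x-axis using Ī + A·d² with d = y − 109.31:
  bottom plate: d = -96.308 mm → contributes +41 245 864 mm⁴
  web plate: d = 51.692 mm → contributes +23 616 955 mm⁴
  top plate: d = 198.69 mm → contributes +56 917 940 mm⁴
Total I = 121 780 759 mm⁴.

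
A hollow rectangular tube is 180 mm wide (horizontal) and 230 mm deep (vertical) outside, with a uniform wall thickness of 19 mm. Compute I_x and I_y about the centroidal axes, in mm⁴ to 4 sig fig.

I_x ≈ 9.875 × 10⁷ mm⁴, I_y ≈ 6.597 × 10⁷ mm⁴

Treat the section as a set of non-overlapping primitives; coordinates are from the bounding-box lower-left.
Outer rectangle: 180 × 230, A = 41 400 mm², y = 115 mm, Ī = 182 505 000 mm⁴.
Inner void (subtracted): 142 × 192, A = 27 264 mm², y = 115 mm, Ī = 83 755 008 mm⁴.
By symmetry the centroid is at mid-height, ȳ = 115 mm.
All pieces are centred on the centroidal x-axis, so I = ΣĪ (holes subtracted) = 98 749 992 mm⁴.
Repeating about the centroidal y-axis gives I_y = 65 967 392 mm⁴.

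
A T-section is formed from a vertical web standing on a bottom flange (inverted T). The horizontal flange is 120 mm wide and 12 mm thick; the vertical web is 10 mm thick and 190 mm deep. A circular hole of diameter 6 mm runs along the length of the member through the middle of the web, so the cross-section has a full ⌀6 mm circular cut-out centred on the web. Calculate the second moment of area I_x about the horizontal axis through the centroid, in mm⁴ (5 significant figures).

I_x ≈ 1.4035 × 10⁷ mm⁴

Split into non-overlapping primitives; take the origin at the lower-left of the bounding box.
Flange: 120 × 12, A = 1 440 mm², y = 6 mm, Ī = 17 280 mm⁴.
Web: 10 × 190, A = 1 900 mm², y = 107 mm, Ī = 5 715 833 mm⁴.
Hole (subtracted): ⌀6, A = 28.27433 mm², y = 107 mm, Ī = 63.61725 mm⁴.
Centroid: ȳ = ΣA·y / ΣA = 63.08332 mm.
Transfer each piece to the horizontal axis through the centroid using Ī + A·d² with d = y − 63.08332:
  flange: d = -57.08332 mm → contributes +4 709 528 mm⁴
  web: d = 43.91668 mm → contributes +9 380 316 mm⁴
  hole: d = 43.91668 mm → contributes −54595.61 mm⁴
Total I = 14 035 248 mm⁴.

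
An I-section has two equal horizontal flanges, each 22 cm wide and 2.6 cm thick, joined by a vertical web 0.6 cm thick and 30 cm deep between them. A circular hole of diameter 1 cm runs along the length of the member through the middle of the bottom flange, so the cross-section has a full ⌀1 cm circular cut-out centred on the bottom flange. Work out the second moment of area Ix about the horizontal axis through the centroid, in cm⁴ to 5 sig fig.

Treat the section as a set of non-overlapping primitives; coordinates are from the bounding-box lower-left.
Bottom flange: 22 × 2.6, A = 57.2 cm², y = 1.3 cm, Ī = 32.22267 cm⁴.
Web: 0.6 × 30, A = 18 cm², y = 17.6 cm, Ī = 1 350 cm⁴.
Top flange: 22 × 2.6, A = 57.2 cm², y = 33.9 cm, Ī = 32.22267 cm⁴.
Hole (subtracted): ⌀1, A = 0.7853982 cm², y = 1.3 cm, Ī = 0.04908739 cm⁴.
Centroid: ȳ = ΣA·y / ΣA = 17.69727 cm.
Transfer each piece to the horizontal axis through the centroid using Ī + A·d² with d = y − 17.69727:
  bottom flange: d = -16.39727 cm → contributes +15411.61 cm⁴
  web: d = -0.09726877 cm → contributes +1350.17 cm⁴
  top flange: d = 16.20273 cm → contributes +15048.85 cm⁴
  hole: d = -16.39727 cm → contributes −211.2194 cm⁴
Total I = 31599.41 cm⁴.

Ix ≈ 3.1599 × 10⁴ cm⁴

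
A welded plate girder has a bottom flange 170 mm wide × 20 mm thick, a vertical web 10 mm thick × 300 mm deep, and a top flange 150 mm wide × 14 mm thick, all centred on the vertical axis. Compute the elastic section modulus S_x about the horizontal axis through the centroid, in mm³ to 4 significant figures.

S_x ≈ 8.247 × 10⁵ mm³

Split into non-overlapping primitives; take the origin at the lower-left of the bounding box.
Bottom plate: 170 × 20, A = 3 400 mm², y = 10 mm, Ī = 113 333 mm⁴.
Web plate: 10 × 300, A = 3 000 mm², y = 170 mm, Ī = 22 500 000 mm⁴.
Top plate: 150 × 14, A = 2 100 mm², y = 327 mm, Ī = 34 300 mm⁴.
Centroid: ȳ = ΣA·y / ΣA = 144.788 mm.
Transfer each piece to the horizontal axis through the centroid using Ī + A·d² with d = y − 144.788:
  bottom plate: d = -134.788 mm → contributes +61 884 086 mm⁴
  web plate: d = 25.2118 mm → contributes +24 406 899 mm⁴
  top plate: d = 182.212 mm → contributes +69 756 667 mm⁴
Total I = 156 047 652 mm⁴.
Extreme fibre distance c = 189.212 mm; S = I/c = 824 725 mm³.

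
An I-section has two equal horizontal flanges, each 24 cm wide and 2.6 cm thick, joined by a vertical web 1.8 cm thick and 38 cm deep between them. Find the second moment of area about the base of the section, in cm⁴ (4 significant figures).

I_base ≈ 1.499 × 10⁵ cm⁴

Split into non-overlapping primitives; take the origin at the lower-left of the bounding box.
Bottom flange: 24 × 2.6, A = 62.4 cm², y = 1.3 cm, Ī = 35.152 cm⁴.
Web: 1.8 × 38, A = 68.4 cm², y = 21.6 cm, Ī = 8230.8 cm⁴.
Top flange: 24 × 2.6, A = 62.4 cm², y = 41.9 cm, Ī = 35.152 cm⁴.
Transfer each piece to the base of the section using Ī + A·d² with d = y − 0:
  bottom flange: d = 1.3 cm → contributes +140.608 cm⁴
  web: d = 21.6 cm → contributes +40143.5 cm⁴
  top flange: d = 41.9 cm → contributes +109 585 cm⁴
Total I = 149 869 cm⁴.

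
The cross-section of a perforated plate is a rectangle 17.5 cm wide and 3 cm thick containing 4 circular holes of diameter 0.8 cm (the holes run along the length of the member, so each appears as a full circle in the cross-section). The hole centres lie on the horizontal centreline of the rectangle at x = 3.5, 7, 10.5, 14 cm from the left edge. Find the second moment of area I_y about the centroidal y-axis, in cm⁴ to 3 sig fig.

Treat the section as a set of non-overlapping primitives; coordinates are from the bounding-box lower-left.
Plate: 17.5 × 3, A = 52.5 cm², x = 8.75 cm, Ī = 1339.8 cm⁴.
Hole 1 (subtracted): ⌀0.8, A = 0.50265 cm², x = 3.5 cm, Ī = 0.020106 cm⁴.
Hole 2 (subtracted): ⌀0.8, A = 0.50265 cm², x = 7 cm, Ī = 0.020106 cm⁴.
Hole 3 (subtracted): ⌀0.8, A = 0.50265 cm², x = 10.5 cm, Ī = 0.020106 cm⁴.
Hole 4 (subtracted): ⌀0.8, A = 0.50265 cm², x = 14 cm, Ī = 0.020106 cm⁴.
By symmetry the centroid is at mid-width, x̄ = 8.75 cm.
Transfer each piece to the centroidal y-axis using Ī + A·d² with d = x − 8.75:
  plate: d = 0 cm → contributes +1339.8 cm⁴
  hole 1: d = -5.25 cm → contributes −13.875 cm⁴
  hole 2: d = -1.75 cm → contributes −1.5595 cm⁴
  hole 3: d = 1.75 cm → contributes −1.5595 cm⁴
  hole 4: d = 5.25 cm → contributes −13.875 cm⁴
Total I = 1 309 cm⁴.

I_y ≈ 1310 cm⁴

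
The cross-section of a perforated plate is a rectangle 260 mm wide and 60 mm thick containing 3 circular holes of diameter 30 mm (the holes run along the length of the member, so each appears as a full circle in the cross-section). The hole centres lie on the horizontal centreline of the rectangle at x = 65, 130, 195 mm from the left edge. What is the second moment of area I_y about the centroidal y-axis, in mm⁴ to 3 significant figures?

I_y ≈ 8.18 × 10⁷ mm⁴

Treat the section as a set of non-overlapping primitives; coordinates are from the bounding-box lower-left.
Plate: 260 × 60, A = 15 600 mm², x = 130 mm, Ī = 87 880 000 mm⁴.
Hole 1 (subtracted): ⌀30, A = 706.86 mm², x = 65 mm, Ī = 39 761 mm⁴.
Hole 2 (subtracted): ⌀30, A = 706.86 mm², x = 130 mm, Ī = 39 761 mm⁴.
Hole 3 (subtracted): ⌀30, A = 706.86 mm², x = 195 mm, Ī = 39 761 mm⁴.
By symmetry the centroid is at mid-width, x̄ = 130 mm.
Transfer each piece to the centroidal y-axis using Ī + A·d² with d = x − 130:
  plate: d = 0 mm → contributes +87 880 000 mm⁴
  hole 1: d = -65 mm → contributes −3 026 237 mm⁴
  hole 2: d = 0 mm → contributes −39 761 mm⁴
  hole 3: d = 65 mm → contributes −3 026 237 mm⁴
Total I = 81 787 765 mm⁴.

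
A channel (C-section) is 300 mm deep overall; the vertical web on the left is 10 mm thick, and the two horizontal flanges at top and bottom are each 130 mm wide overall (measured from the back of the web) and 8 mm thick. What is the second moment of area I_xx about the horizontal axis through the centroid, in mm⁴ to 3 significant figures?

I_xx ≈ 6.34 × 10⁷ mm⁴

Decompose the section into non-overlapping parts with the origin at the bottom-left of its bounding rectangle.
Web: 10 × 300, A = 3 000 mm², y = 150 mm, Ī = 22 500 000 mm⁴.
Top flange (beyond web): 120 × 8, A = 960 mm², y = 296 mm, Ī = 5 120 mm⁴.
Bottom flange (beyond web): 120 × 8, A = 960 mm², y = 4 mm, Ī = 5 120 mm⁴.
By symmetry the centroid is at mid-height, ȳ = 150 mm.
Transfer each piece to the horizontal axis through the centroid using Ī + A·d² with d = y − 150:
  web: d = 0 mm → contributes +22 500 000 mm⁴
  top flange (beyond web): d = 146 mm → contributes +20 468 480 mm⁴
  bottom flange (beyond web): d = -146 mm → contributes +20 468 480 mm⁴
Total I = 63 436 960 mm⁴.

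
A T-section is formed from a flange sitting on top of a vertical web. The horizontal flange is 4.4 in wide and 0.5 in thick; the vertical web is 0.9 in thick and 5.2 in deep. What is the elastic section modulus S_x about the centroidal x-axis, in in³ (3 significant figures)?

Treat the section as a set of non-overlapping primitives; coordinates are from the bounding-box lower-left.
Flange: 4.4 × 0.5, A = 2.2 in², y = 5.45 in, Ī = 0.045833 in⁴.
Web: 0.9 × 5.2, A = 4.68 in², y = 2.6 in, Ī = 10.546 in⁴.
Centroid: ȳ = ΣA·y / ΣA = 3.5113 in.
Transfer each piece to the centroidal x-axis using Ī + A·d² with d = y − 3.5113:
  flange: d = 1.9387 in → contributes +8.3143 in⁴
  web: d = -0.91134 in → contributes +14.433 in⁴
Total I = 22.747 in⁴.
Extreme fibre distance c = 3.5113 in; S = I/c = 6.4781 in³.

S_x ≈ 6.48 in³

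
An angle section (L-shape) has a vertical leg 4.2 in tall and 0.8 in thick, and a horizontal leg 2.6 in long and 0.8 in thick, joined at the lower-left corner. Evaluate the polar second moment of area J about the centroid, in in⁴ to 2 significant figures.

Split into non-overlapping primitives; take the origin at the lower-left of the bounding box.
Vertical leg: 0.8 × 4.2, A = 3.36 in², y = 2.1 in, Ī = 4.939 in⁴.
Horizontal leg (remainder): 1.8 × 0.8, A = 1.44 in², y = 0.4 in, Ī = 0.0768 in⁴.
Centroid: ȳ = ΣA·y / ΣA = 1.59 in.
Transfer each piece to the centroidal x-axis using Ī + A·d² with d = y − 1.59:
  vertical leg: d = 0.51 in → contributes +5.813 in⁴
  horizontal leg (remainder): d = -1.19 in → contributes +2.116 in⁴
Total I = 7.929 in⁴.
For the y-axis: x̄ = 0.79 in.
Repeating about the centroidal y-axis gives I_y = 2.272 in⁴.
Polar second moment: J = I_x + I_y = 10.2 in⁴.

J ≈ 10 in⁴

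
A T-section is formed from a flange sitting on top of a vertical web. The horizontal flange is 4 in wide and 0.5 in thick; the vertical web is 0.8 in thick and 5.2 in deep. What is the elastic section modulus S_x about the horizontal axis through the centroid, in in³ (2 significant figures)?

Treat the section as a set of non-overlapping primitives; coordinates are from the bounding-box lower-left.
Flange: 4 × 0.5, A = 2 in², y = 5.45 in, Ī = 0.04167 in⁴.
Web: 0.8 × 5.2, A = 4.16 in², y = 2.6 in, Ī = 9.374 in⁴.
Centroid: ȳ = ΣA·y / ΣA = 3.525 in.
Transfer each piece to the horizontal axis through the centroid using Ī + A·d² with d = y − 3.525:
  flange: d = 1.925 in → contributes +7.45 in⁴
  web: d = -0.9253 in → contributes +12.94 in⁴
Total I = 20.39 in⁴.
Extreme fibre distance c = 3.525 in; S = I/c = 5.783 in³.

S_x ≈ 5.8 in³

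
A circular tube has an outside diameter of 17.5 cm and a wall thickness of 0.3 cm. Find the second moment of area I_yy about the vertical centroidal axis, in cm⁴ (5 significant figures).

Break the section into simple shapes (no overlaps), measuring from the bottom-left corner of the bounding box.
Outer circle: ⌀17.5, A = 240.5282 cm², x = 8.75 cm, Ī = 4603.86 cm⁴.
Bore (subtracted): ⌀16.9, A = 224.3176 cm², x = 8.75 cm, Ī = 4004.209 cm⁴.
By symmetry the centroid is at mid-width, x̄ = 8.75 cm.
All pieces are centred on the vertical centroidal axis, so I = ΣĪ (holes subtracted) = 599.651 cm⁴.

I_yy ≈ 599.65 cm⁴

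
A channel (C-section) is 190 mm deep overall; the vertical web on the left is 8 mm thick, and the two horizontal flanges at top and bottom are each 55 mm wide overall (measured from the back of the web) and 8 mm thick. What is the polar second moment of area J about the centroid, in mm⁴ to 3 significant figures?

Split into non-overlapping primitives; take the origin at the lower-left of the bounding box.
Web: 8 × 190, A = 1 520 mm², y = 95 mm, Ī = 4 572 667 mm⁴.
Top flange (beyond web): 47 × 8, A = 376 mm², y = 186 mm, Ī = 2005.3 mm⁴.
Bottom flange (beyond web): 47 × 8, A = 376 mm², y = 4 mm, Ī = 2005.3 mm⁴.
By symmetry the centroid is at mid-height, ȳ = 95 mm.
Transfer each piece to the centroidal x-axis using Ī + A·d² with d = y − 95:
  web: d = 0 mm → contributes +4 572 667 mm⁴
  top flange (beyond web): d = 91 mm → contributes +3 115 661 mm⁴
  bottom flange (beyond web): d = -91 mm → contributes +3 115 661 mm⁴
Total I = 10 803 989 mm⁴.
For the y-axis: x̄ = 13.102 mm.
Repeating about the centroidal y-axis gives I_y = 527 006 mm⁴.
Polar second moment: J = I_x + I_y = 11 330 995 mm⁴.

J ≈ 1.13 × 10⁷ mm⁴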